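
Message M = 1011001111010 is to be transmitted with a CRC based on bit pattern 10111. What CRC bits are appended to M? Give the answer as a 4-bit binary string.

1111

Append 4 zeros: 10110011110100000. Divide by 10111 (XOR where the leading bit is 1):
  pos 0: 10110 XOR 10111 = 00001
  pos 4: 10111 XOR 10111 = 00000
  pos 9: 10100 XOR 10111 = 00011
  pos 12: 11000 XOR 10111 = 01111
Remainder (last 4 bits) = 1111. This is the CRC / FCS.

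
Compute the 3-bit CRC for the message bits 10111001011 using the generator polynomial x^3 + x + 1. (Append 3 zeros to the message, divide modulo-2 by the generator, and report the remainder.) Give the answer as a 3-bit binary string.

100

Append 3 zeros: 10111001011000. Divide by 1011 (XOR where the leading bit is 1):
  pos 0: 1011 XOR 1011 = 0000
  pos 4: 1001 XOR 1011 = 0010
  pos 6: 1001 XOR 1011 = 0010
  pos 8: 1010 XOR 1011 = 0001
Remainder (last 3 bits) = 100. This is the CRC / FCS.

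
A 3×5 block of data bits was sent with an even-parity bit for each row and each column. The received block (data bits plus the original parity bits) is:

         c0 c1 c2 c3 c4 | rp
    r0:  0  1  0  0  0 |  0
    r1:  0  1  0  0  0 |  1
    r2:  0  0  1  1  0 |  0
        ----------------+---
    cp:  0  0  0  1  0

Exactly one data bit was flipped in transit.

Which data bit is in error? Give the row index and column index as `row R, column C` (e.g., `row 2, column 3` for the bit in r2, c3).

Recompute each row's even parity and compare to rp:
  r0: data parity 1, sent rp 0 → mismatch
  r1: data parity 1, sent rp 1 → ok
  r2: data parity 0, sent rp 0 → ok
Recompute each column's even parity and compare to cp:
  c0: data parity 0, sent cp 0 → ok
  c1: data parity 0, sent cp 0 → ok
  c2: data parity 1, sent cp 0 → mismatch
  c3: data parity 1, sent cp 1 → ok
  c4: data parity 0, sent cp 0 → ok
Exactly one row (r0) and one column (c2) fail → the flipped bit is at their intersection.

row 0, column 2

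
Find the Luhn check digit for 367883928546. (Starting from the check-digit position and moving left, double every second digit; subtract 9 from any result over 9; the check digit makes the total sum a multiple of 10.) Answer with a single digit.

7

Partial digits right→left: 6 4 5 8 2 9 3 8 8 7 6 3
Double every second digit counting from the check-digit position (so the 1st, 3rd, 5th, ... of the partial from the right).
  doubled (with −9 where >9): 3 1 4 6 7 3 → sum 24
  kept as-is: 4 8 9 8 7 3 → sum 39
Total = 24 + 39 = 63.
Check digit = (10 − (63 mod 10)) mod 10 = 7.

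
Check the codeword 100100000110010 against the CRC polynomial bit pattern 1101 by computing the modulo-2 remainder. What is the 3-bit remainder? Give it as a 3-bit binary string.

000

Modulo-2 division of 100100000110010 by 1101:
  pos 0: 1001 XOR 1101 = 0100
  pos 1: 1000 XOR 1101 = 0101
  pos 2: 1010 XOR 1101 = 0111
  pos 3: 1110 XOR 1101 = 0011
  pos 5: 1100 XOR 1101 = 0001
  pos 8: 1110 XOR 1101 = 0011
  pos 10: 1101 XOR 1101 = 0000
Remainder = 000 (zero — the frame passes the CRC check).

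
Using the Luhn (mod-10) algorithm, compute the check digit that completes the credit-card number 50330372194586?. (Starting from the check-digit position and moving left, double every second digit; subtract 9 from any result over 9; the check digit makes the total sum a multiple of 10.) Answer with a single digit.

Partial digits right→left: 6 8 5 4 9 1 2 7 3 0 3 3 0 5
Double every second digit counting from the check-digit position (so the 1st, 3rd, 5th, ... of the partial from the right).
  doubled (with −9 where >9): 3 1 9 4 6 6 0 → sum 29
  kept as-is: 8 4 1 7 0 3 5 → sum 28
Total = 29 + 28 = 57.
Check digit = (10 − (57 mod 10)) mod 10 = 3.

3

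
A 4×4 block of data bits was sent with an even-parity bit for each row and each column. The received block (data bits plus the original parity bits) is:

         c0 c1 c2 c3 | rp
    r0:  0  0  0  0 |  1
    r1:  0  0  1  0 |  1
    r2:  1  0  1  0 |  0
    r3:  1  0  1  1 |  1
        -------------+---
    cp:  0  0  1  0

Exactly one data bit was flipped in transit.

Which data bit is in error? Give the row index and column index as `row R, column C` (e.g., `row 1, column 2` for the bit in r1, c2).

row 0, column 3

Recompute each row's even parity and compare to rp:
  r0: data parity 0, sent rp 1 → mismatch
  r1: data parity 1, sent rp 1 → ok
  r2: data parity 0, sent rp 0 → ok
  r3: data parity 1, sent rp 1 → ok
Recompute each column's even parity and compare to cp:
  c0: data parity 0, sent cp 0 → ok
  c1: data parity 0, sent cp 0 → ok
  c2: data parity 1, sent cp 1 → ok
  c3: data parity 1, sent cp 0 → mismatch
Exactly one row (r0) and one column (c3) fail → the flipped bit is at their intersection.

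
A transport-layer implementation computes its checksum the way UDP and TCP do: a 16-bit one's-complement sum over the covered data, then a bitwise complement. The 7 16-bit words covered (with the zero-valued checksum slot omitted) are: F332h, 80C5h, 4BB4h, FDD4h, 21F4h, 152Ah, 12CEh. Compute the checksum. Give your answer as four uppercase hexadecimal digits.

One's-complement addition (fold any carry out of bit 15 back into bit 0):
  0xF332 + 0x80C5 = 0x173F7 → wrap carry → 0x73F8
  0x73F8 + 0x4BB4 = 0x0BFAC
  0xBFAC + 0xFDD4 = 0x1BD80 → wrap carry → 0xBD81
  0xBD81 + 0x21F4 = 0x0DF75
  0xDF75 + 0x152A = 0x0F49F
  0xF49F + 0x12CE = 0x1076D → wrap carry → 0x076E
One's-complement sum = 0x076E.
Checksum = ~0x076E & 0xFFFF = 0xF891.

F891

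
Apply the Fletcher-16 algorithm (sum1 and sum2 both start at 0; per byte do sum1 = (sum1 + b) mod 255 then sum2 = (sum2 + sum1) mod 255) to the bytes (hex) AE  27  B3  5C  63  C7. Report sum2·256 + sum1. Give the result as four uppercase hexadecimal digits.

4E11

Running sums (mod 255):
  after byte 0 (AE): sum1=174, sum2=174
  after byte 1 (27): sum1=213, sum2=132
  after byte 2 (B3): sum1=137, sum2=14
  after byte 3 (5C): sum1=229, sum2=243
  after byte 4 (63): sum1=73, sum2=61
  after byte 5 (C7): sum1=17, sum2=78
Checksum = sum2·256 + sum1 = 78·256 + 17 = 19985 = 0x4E11.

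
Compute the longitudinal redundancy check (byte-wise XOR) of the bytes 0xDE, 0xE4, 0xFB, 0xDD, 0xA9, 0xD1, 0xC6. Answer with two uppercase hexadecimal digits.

XOR the bytes together:
  start with 0xDE
  0xDE ⊕ 0xE4 = 0x3A
  0x3A ⊕ 0xFB = 0xC1
  0xC1 ⊕ 0xDD = 0x1C
  0x1C ⊕ 0xA9 = 0xB5
  0xB5 ⊕ 0xD1 = 0x64
  0x64 ⊕ 0xC6 = 0xA2

A2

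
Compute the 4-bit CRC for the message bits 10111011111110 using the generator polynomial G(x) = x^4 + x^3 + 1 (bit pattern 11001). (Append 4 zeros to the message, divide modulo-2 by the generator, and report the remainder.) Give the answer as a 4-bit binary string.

Append 4 zeros: 101110111111100000. Divide by 11001 (XOR where the leading bit is 1):
  pos 0: 10111 XOR 11001 = 01110
  pos 1: 11100 XOR 11001 = 00101
  pos 3: 10111 XOR 11001 = 01110
  pos 4: 11101 XOR 11001 = 00100
  pos 6: 10011 XOR 11001 = 01010
  pos 7: 10101 XOR 11001 = 01100
  pos 8: 11001 XOR 11001 = 00000
Remainder (last 4 bits) = 0000. This is the CRC / FCS.

0000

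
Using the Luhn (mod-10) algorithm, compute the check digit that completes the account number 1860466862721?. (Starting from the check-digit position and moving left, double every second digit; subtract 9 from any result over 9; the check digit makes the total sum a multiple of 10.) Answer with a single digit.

Partial digits right→left: 1 2 7 2 6 8 6 6 4 0 6 8 1
Double every second digit counting from the check-digit position (so the 1st, 3rd, 5th, ... of the partial from the right).
  doubled (with −9 where >9): 2 5 3 3 8 3 2 → sum 26
  kept as-is: 2 2 8 6 0 8 → sum 26
Total = 26 + 26 = 52.
Check digit = (10 − (52 mod 10)) mod 10 = 8.

8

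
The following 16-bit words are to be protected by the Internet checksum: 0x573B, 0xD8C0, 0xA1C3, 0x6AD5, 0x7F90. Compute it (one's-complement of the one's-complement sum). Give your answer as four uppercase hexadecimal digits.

One's-complement addition (fold any carry out of bit 15 back into bit 0):
  0x573B + 0xD8C0 = 0x12FFB → wrap carry → 0x2FFC
  0x2FFC + 0xA1C3 = 0x0D1BF
  0xD1BF + 0x6AD5 = 0x13C94 → wrap carry → 0x3C95
  0x3C95 + 0x7F90 = 0x0BC25
One's-complement sum = 0xBC25.
Checksum = ~0xBC25 & 0xFFFF = 0x43DA.

43DA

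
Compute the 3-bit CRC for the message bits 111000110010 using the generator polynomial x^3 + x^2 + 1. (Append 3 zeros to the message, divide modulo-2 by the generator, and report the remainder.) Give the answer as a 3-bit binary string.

Append 3 zeros: 111000110010000. Divide by 1101 (XOR where the leading bit is 1):
  pos 0: 1110 XOR 1101 = 0011
  pos 2: 1100 XOR 1101 = 0001
  pos 5: 1110 XOR 1101 = 0011
  pos 7: 1101 XOR 1101 = 0000
Remainder (last 3 bits) = 000. This is the CRC / FCS.

000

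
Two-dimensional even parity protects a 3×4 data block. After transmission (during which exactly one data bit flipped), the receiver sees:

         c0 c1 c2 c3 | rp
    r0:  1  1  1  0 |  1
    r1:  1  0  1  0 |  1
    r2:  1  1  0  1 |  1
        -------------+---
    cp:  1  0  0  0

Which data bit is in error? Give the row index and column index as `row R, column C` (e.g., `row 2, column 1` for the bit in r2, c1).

row 1, column 3

Recompute each row's even parity and compare to rp:
  r0: data parity 1, sent rp 1 → ok
  r1: data parity 0, sent rp 1 → mismatch
  r2: data parity 1, sent rp 1 → ok
Recompute each column's even parity and compare to cp:
  c0: data parity 1, sent cp 1 → ok
  c1: data parity 0, sent cp 0 → ok
  c2: data parity 0, sent cp 0 → ok
  c3: data parity 1, sent cp 0 → mismatch
Exactly one row (r1) and one column (c3) fail → the flipped bit is at their intersection.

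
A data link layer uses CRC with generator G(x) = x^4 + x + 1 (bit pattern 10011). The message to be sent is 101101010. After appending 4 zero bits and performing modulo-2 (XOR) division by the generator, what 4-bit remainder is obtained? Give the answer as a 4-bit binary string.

1111

Append 4 zeros: 1011010100000. Divide by 10011 (XOR where the leading bit is 1):
  pos 0: 10110 XOR 10011 = 00101
  pos 2: 10110 XOR 10011 = 00101
  pos 4: 10110 XOR 10011 = 00101
  pos 6: 10100 XOR 10011 = 00111
  pos 8: 11100 XOR 10011 = 01111
Remainder (last 4 bits) = 1111. This is the CRC / FCS.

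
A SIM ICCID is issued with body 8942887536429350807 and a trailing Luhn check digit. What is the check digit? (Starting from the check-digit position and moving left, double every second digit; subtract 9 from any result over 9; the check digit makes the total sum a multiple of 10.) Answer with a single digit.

Partial digits right→left: 7 0 8 0 5 3 9 2 4 6 3 5 7 8 8 2 4 9 8
Double every second digit counting from the check-digit position (so the 1st, 3rd, 5th, ... of the partial from the right).
  doubled (with −9 where >9): 5 7 1 9 8 6 5 7 8 7 → sum 63
  kept as-is: 0 0 3 2 6 5 8 2 9 → sum 35
Total = 63 + 35 = 98.
Check digit = (10 − (98 mod 10)) mod 10 = 2.

2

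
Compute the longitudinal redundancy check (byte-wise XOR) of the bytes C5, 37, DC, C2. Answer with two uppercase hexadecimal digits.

EC

XOR the bytes together:
  start with 0xC5
  0xC5 ⊕ 0x37 = 0xF2
  0xF2 ⊕ 0xDC = 0x2E
  0x2E ⊕ 0xC2 = 0xEC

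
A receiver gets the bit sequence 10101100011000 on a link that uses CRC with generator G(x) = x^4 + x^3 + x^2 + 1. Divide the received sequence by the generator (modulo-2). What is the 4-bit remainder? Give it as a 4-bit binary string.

0000

Modulo-2 division of 10101100011000 by 11101:
  pos 0: 10101 XOR 11101 = 01000
  pos 1: 10001 XOR 11101 = 01100
  pos 2: 11000 XOR 11101 = 00101
  pos 4: 10100 XOR 11101 = 01001
  pos 5: 10011 XOR 11101 = 01110
  pos 6: 11101 XOR 11101 = 00000
Remainder = 0000 (zero — the frame passes the CRC check).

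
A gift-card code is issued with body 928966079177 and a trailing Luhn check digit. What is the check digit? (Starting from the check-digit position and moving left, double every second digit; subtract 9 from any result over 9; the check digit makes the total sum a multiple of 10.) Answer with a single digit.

3

Partial digits right→left: 7 7 1 9 7 0 6 6 9 8 2 9
Double every second digit counting from the check-digit position (so the 1st, 3rd, 5th, ... of the partial from the right).
  doubled (with −9 where >9): 5 2 5 3 9 4 → sum 28
  kept as-is: 7 9 0 6 8 9 → sum 39
Total = 28 + 39 = 67.
Check digit = (10 − (67 mod 10)) mod 10 = 3.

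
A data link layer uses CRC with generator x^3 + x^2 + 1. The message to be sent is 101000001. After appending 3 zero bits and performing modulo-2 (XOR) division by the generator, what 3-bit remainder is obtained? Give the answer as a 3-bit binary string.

110

Append 3 zeros: 101000001000. Divide by 1101 (XOR where the leading bit is 1):
  pos 0: 1010 XOR 1101 = 0111
  pos 1: 1110 XOR 1101 = 0011
  pos 3: 1100 XOR 1101 = 0001
  pos 6: 1010 XOR 1101 = 0111
  pos 7: 1110 XOR 1101 = 0011
Remainder (last 3 bits) = 110. This is the CRC / FCS.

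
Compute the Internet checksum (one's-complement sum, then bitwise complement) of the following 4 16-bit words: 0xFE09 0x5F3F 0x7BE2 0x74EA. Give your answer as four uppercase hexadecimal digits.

One's-complement addition (fold any carry out of bit 15 back into bit 0):
  0xFE09 + 0x5F3F = 0x15D48 → wrap carry → 0x5D49
  0x5D49 + 0x7BE2 = 0x0D92B
  0xD92B + 0x74EA = 0x14E15 → wrap carry → 0x4E16
One's-complement sum = 0x4E16.
Checksum = ~0x4E16 & 0xFFFF = 0xB1E9.

B1E9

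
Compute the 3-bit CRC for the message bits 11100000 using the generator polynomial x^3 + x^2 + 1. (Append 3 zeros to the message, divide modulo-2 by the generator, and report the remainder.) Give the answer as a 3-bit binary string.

011

Append 3 zeros: 11100000000. Divide by 1101 (XOR where the leading bit is 1):
  pos 0: 1110 XOR 1101 = 0011
  pos 2: 1100 XOR 1101 = 0001
  pos 5: 1000 XOR 1101 = 0101
  pos 6: 1010 XOR 1101 = 0111
  pos 7: 1110 XOR 1101 = 0011
Remainder (last 3 bits) = 011. This is the CRC / FCS.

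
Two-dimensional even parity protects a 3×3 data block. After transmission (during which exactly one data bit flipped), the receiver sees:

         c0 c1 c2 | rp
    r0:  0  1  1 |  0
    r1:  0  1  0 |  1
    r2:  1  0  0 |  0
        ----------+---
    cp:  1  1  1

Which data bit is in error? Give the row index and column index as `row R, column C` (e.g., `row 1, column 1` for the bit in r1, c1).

row 2, column 1

Recompute each row's even parity and compare to rp:
  r0: data parity 0, sent rp 0 → ok
  r1: data parity 1, sent rp 1 → ok
  r2: data parity 1, sent rp 0 → mismatch
Recompute each column's even parity and compare to cp:
  c0: data parity 1, sent cp 1 → ok
  c1: data parity 0, sent cp 1 → mismatch
  c2: data parity 1, sent cp 1 → ok
Exactly one row (r2) and one column (c1) fail → the flipped bit is at their intersection.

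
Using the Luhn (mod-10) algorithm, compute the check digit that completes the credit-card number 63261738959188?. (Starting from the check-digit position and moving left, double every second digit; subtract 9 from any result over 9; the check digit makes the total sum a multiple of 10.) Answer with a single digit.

Partial digits right→left: 8 8 1 9 5 9 8 3 7 1 6 2 3 6
Double every second digit counting from the check-digit position (so the 1st, 3rd, 5th, ... of the partial from the right).
  doubled (with −9 where >9): 7 2 1 7 5 3 6 → sum 31
  kept as-is: 8 9 9 3 1 2 6 → sum 38
Total = 31 + 38 = 69.
Check digit = (10 − (69 mod 10)) mod 10 = 1.

1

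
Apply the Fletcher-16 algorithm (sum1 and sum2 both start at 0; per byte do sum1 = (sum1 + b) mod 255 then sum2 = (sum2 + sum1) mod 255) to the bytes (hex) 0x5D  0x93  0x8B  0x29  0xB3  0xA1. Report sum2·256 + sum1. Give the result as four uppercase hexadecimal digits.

C4FA

Running sums (mod 255):
  after byte 0 (0x5D): sum1=93, sum2=93
  after byte 1 (0x93): sum1=240, sum2=78
  after byte 2 (0x8B): sum1=124, sum2=202
  after byte 3 (0x29): sum1=165, sum2=112
  after byte 4 (0xB3): sum1=89, sum2=201
  after byte 5 (0xA1): sum1=250, sum2=196
Checksum = sum2·256 + sum1 = 196·256 + 250 = 50426 = 0xC4FA.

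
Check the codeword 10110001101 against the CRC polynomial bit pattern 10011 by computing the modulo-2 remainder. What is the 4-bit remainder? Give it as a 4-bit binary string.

Modulo-2 division of 10110001101 by 10011:
  pos 0: 10110 XOR 10011 = 00101
  pos 2: 10100 XOR 10011 = 00111
  pos 4: 11111 XOR 10011 = 01100
  pos 5: 11000 XOR 10011 = 01011
  pos 6: 10111 XOR 10011 = 00100
Remainder = 0100 (nonzero — an error is detected).

0100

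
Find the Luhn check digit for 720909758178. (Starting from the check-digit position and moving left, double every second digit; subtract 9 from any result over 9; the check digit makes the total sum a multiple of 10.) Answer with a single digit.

9

Partial digits right→left: 8 7 1 8 5 7 9 0 9 0 2 7
Double every second digit counting from the check-digit position (so the 1st, 3rd, 5th, ... of the partial from the right).
  doubled (with −9 where >9): 7 2 1 9 9 4 → sum 32
  kept as-is: 7 8 7 0 0 7 → sum 29
Total = 32 + 29 = 61.
Check digit = (10 − (61 mod 10)) mod 10 = 9.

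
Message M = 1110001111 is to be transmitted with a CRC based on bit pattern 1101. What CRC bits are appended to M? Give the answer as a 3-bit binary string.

Append 3 zeros: 1110001111000. Divide by 1101 (XOR where the leading bit is 1):
  pos 0: 1110 XOR 1101 = 0011
  pos 2: 1100 XOR 1101 = 0001
  pos 5: 1111 XOR 1101 = 0010
  pos 7: 1010 XOR 1101 = 0111
  pos 8: 1110 XOR 1101 = 0011
Remainder (last 3 bits) = 110. This is the CRC / FCS.

110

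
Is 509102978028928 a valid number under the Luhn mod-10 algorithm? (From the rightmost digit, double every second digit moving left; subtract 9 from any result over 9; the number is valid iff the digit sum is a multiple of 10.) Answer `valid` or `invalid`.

From the right, keep odd positions and double even positions (subtract 9 from any doubled value over 9):
  doubled (positions 2,4,...): 4 7 0 5 4 2 0 → sum 22
  kept (positions 1,3,...): 8 9 2 8 9 0 9 5 → sum 50
Total = 72.
72 mod 10 = 2, so the number is invalid.

invalid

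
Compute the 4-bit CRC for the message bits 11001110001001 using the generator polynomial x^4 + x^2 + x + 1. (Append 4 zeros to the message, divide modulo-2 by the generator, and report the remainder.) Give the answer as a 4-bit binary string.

1000

Append 4 zeros: 110011100010010000. Divide by 10111 (XOR where the leading bit is 1):
  pos 0: 11001 XOR 10111 = 01110
  pos 1: 11101 XOR 10111 = 01010
  pos 2: 10101 XOR 10111 = 00010
  pos 5: 10000 XOR 10111 = 00111
  pos 7: 11110 XOR 10111 = 01001
  pos 8: 10010 XOR 10111 = 00101
  pos 10: 10110 XOR 10111 = 00001
Remainder (last 4 bits) = 1000. This is the CRC / FCS.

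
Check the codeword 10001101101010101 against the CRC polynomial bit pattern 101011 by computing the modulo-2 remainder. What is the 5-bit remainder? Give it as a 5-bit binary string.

00100

Modulo-2 division of 10001101101010101 by 101011:
  pos 0: 100011 XOR 101011 = 001000
  pos 2: 100001 XOR 101011 = 001010
  pos 4: 101010 XOR 101011 = 000001
  pos 9: 110101 XOR 101011 = 011110
  pos 10: 111100 XOR 101011 = 010111
  pos 11: 101111 XOR 101011 = 000100
Remainder = 00100 (nonzero — an error is detected).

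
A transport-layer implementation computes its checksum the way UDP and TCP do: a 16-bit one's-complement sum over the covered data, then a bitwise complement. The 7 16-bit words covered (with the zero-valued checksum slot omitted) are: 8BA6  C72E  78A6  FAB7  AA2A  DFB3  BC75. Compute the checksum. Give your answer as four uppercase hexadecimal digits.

One's-complement addition (fold any carry out of bit 15 back into bit 0):
  0x8BA6 + 0xC72E = 0x152D4 → wrap carry → 0x52D5
  0x52D5 + 0x78A6 = 0x0CB7B
  0xCB7B + 0xFAB7 = 0x1C632 → wrap carry → 0xC633
  0xC633 + 0xAA2A = 0x1705D → wrap carry → 0x705E
  0x705E + 0xDFB3 = 0x15011 → wrap carry → 0x5012
  0x5012 + 0xBC75 = 0x10C87 → wrap carry → 0x0C88
One's-complement sum = 0x0C88.
Checksum = ~0x0C88 & 0xFFFF = 0xF377.

F377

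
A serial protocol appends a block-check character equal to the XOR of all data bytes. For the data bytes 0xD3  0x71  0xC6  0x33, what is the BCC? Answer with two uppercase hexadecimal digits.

XOR the bytes together:
  start with 0xD3
  0xD3 ⊕ 0x71 = 0xA2
  0xA2 ⊕ 0xC6 = 0x64
  0x64 ⊕ 0x33 = 0x57

57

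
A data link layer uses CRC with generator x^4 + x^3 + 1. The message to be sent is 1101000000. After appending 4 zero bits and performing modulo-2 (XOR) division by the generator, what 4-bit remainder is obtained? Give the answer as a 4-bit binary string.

1111

Append 4 zeros: 11010000000000. Divide by 11001 (XOR where the leading bit is 1):
  pos 0: 11010 XOR 11001 = 00011
  pos 3: 11000 XOR 11001 = 00001
  pos 7: 10000 XOR 11001 = 01001
  pos 8: 10010 XOR 11001 = 01011
  pos 9: 10110 XOR 11001 = 01111
Remainder (last 4 bits) = 1111. This is the CRC / FCS.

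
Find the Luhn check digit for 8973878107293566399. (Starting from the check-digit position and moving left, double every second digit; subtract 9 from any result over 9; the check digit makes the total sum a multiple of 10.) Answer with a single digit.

Partial digits right→left: 9 9 3 6 6 5 3 9 2 7 0 1 8 7 8 3 7 9 8
Double every second digit counting from the check-digit position (so the 1st, 3rd, 5th, ... of the partial from the right).
  doubled (with −9 where >9): 9 6 3 6 4 0 7 7 5 7 → sum 54
  kept as-is: 9 6 5 9 7 1 7 3 9 → sum 56
Total = 54 + 56 = 110.
Check digit = (10 − (110 mod 10)) mod 10 = 0.

0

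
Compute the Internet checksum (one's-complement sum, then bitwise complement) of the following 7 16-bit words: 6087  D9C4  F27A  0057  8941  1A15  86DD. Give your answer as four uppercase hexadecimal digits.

One's-complement addition (fold any carry out of bit 15 back into bit 0):
  0x6087 + 0xD9C4 = 0x13A4B → wrap carry → 0x3A4C
  0x3A4C + 0xF27A = 0x12CC6 → wrap carry → 0x2CC7
  0x2CC7 + 0x0057 = 0x02D1E
  0x2D1E + 0x8941 = 0x0B65F
  0xB65F + 0x1A15 = 0x0D074
  0xD074 + 0x86DD = 0x15751 → wrap carry → 0x5752
One's-complement sum = 0x5752.
Checksum = ~0x5752 & 0xFFFF = 0xA8AD.

A8AD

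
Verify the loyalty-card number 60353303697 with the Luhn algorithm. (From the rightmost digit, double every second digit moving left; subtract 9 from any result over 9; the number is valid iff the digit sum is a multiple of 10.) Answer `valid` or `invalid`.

invalid

From the right, keep odd positions and double even positions (subtract 9 from any doubled value over 9):
  doubled (positions 2,4,...): 9 6 6 1 0 → sum 22
  kept (positions 1,3,...): 7 6 0 3 3 6 → sum 25
Total = 47.
47 mod 10 = 7, so the number is invalid.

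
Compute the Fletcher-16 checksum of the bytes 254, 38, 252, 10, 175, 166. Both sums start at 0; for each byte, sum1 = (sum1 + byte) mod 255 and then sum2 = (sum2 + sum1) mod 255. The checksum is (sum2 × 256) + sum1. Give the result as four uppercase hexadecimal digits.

Running sums (mod 255):
  after byte 0 (254): sum1=254, sum2=254
  after byte 1 (38): sum1=37, sum2=36
  after byte 2 (252): sum1=34, sum2=70
  after byte 3 (10): sum1=44, sum2=114
  after byte 4 (175): sum1=219, sum2=78
  after byte 5 (166): sum1=130, sum2=208
Checksum = sum2·256 + sum1 = 208·256 + 130 = 53378 = 0xD082.

D082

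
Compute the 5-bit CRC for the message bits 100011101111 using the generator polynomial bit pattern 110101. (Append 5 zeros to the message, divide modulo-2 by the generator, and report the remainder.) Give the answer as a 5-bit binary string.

Append 5 zeros: 10001110111100000. Divide by 110101 (XOR where the leading bit is 1):
  pos 0: 100011 XOR 110101 = 010110
  pos 1: 101101 XOR 110101 = 011000
  pos 2: 110000 XOR 110101 = 000101
  pos 5: 101111 XOR 110101 = 011010
  pos 6: 110101 XOR 110101 = 000000
Remainder (last 5 bits) = 00000. This is the CRC / FCS.

00000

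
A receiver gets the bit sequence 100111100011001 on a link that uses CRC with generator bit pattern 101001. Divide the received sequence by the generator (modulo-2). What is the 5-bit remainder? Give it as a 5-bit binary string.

00001

Modulo-2 division of 100111100011001 by 101001:
  pos 0: 100111 XOR 101001 = 001110
  pos 2: 111010 XOR 101001 = 010011
  pos 3: 100110 XOR 101001 = 001111
  pos 5: 111101 XOR 101001 = 010100
  pos 6: 101001 XOR 101001 = 000000
Remainder = 00001 (nonzero — an error is detected).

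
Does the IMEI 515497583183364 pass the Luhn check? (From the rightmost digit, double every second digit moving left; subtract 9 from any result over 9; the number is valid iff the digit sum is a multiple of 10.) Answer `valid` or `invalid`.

From the right, keep odd positions and double even positions (subtract 9 from any doubled value over 9):
  doubled (positions 2,4,...): 3 6 2 7 5 8 2 → sum 33
  kept (positions 1,3,...): 4 3 8 3 5 9 5 5 → sum 42
Total = 75.
75 mod 10 = 5, so the number is invalid.

invalid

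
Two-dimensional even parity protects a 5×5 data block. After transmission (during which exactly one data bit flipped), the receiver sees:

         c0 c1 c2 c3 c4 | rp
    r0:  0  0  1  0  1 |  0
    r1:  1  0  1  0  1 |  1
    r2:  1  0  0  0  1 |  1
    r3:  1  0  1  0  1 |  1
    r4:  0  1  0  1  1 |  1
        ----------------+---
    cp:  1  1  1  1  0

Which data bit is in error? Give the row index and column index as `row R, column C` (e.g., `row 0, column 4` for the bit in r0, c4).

row 2, column 4

Recompute each row's even parity and compare to rp:
  r0: data parity 0, sent rp 0 → ok
  r1: data parity 1, sent rp 1 → ok
  r2: data parity 0, sent rp 1 → mismatch
  r3: data parity 1, sent rp 1 → ok
  r4: data parity 1, sent rp 1 → ok
Recompute each column's even parity and compare to cp:
  c0: data parity 1, sent cp 1 → ok
  c1: data parity 1, sent cp 1 → ok
  c2: data parity 1, sent cp 1 → ok
  c3: data parity 1, sent cp 1 → ok
  c4: data parity 1, sent cp 0 → mismatch
Exactly one row (r2) and one column (c4) fail → the flipped bit is at their intersection.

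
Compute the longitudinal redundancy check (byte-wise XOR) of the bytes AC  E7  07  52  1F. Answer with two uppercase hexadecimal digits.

XOR the bytes together:
  start with 0xAC
  0xAC ⊕ 0xE7 = 0x4B
  0x4B ⊕ 0x07 = 0x4C
  0x4C ⊕ 0x52 = 0x1E
  0x1E ⊕ 0x1F = 0x01

01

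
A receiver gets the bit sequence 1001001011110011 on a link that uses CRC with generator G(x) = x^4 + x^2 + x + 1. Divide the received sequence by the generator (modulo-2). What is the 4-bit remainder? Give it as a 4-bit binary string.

Modulo-2 division of 1001001011110011 by 10111:
  pos 0: 10010 XOR 10111 = 00101
  pos 2: 10101 XOR 10111 = 00010
  pos 5: 10011 XOR 10111 = 00100
  pos 7: 10011 XOR 10111 = 00100
  pos 9: 10000 XOR 10111 = 00111
  pos 11: 11111 XOR 10111 = 01000
Remainder = 1000 (nonzero — an error is detected).

1000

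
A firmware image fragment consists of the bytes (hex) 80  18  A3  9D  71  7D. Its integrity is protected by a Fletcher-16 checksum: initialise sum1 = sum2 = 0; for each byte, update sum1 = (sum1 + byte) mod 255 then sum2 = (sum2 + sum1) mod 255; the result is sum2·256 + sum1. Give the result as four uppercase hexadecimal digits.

Running sums (mod 255):
  after byte 0 (80): sum1=128, sum2=128
  after byte 1 (18): sum1=152, sum2=25
  after byte 2 (A3): sum1=60, sum2=85
  after byte 3 (9D): sum1=217, sum2=47
  after byte 4 (71): sum1=75, sum2=122
  after byte 5 (7D): sum1=200, sum2=67
Checksum = sum2·256 + sum1 = 67·256 + 200 = 17352 = 0x43C8.

43C8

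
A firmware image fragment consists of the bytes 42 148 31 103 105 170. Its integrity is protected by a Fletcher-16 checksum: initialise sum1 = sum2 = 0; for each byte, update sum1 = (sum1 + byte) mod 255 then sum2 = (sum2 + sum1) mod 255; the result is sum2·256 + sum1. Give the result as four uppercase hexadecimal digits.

Running sums (mod 255):
  after byte 0 (42): sum1=42, sum2=42
  after byte 1 (148): sum1=190, sum2=232
  after byte 2 (31): sum1=221, sum2=198
  after byte 3 (103): sum1=69, sum2=12
  after byte 4 (105): sum1=174, sum2=186
  after byte 5 (170): sum1=89, sum2=20
Checksum = sum2·256 + sum1 = 20·256 + 89 = 5209 = 0x1459.

1459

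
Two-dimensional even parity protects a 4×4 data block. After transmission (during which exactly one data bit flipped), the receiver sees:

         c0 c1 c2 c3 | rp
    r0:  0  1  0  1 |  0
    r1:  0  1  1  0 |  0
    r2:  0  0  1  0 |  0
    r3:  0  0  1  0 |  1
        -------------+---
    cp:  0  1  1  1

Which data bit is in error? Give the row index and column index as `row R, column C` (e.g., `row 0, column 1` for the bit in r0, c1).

Recompute each row's even parity and compare to rp:
  r0: data parity 0, sent rp 0 → ok
  r1: data parity 0, sent rp 0 → ok
  r2: data parity 1, sent rp 0 → mismatch
  r3: data parity 1, sent rp 1 → ok
Recompute each column's even parity and compare to cp:
  c0: data parity 0, sent cp 0 → ok
  c1: data parity 0, sent cp 1 → mismatch
  c2: data parity 1, sent cp 1 → ok
  c3: data parity 1, sent cp 1 → ok
Exactly one row (r2) and one column (c1) fail → the flipped bit is at their intersection.

row 2, column 1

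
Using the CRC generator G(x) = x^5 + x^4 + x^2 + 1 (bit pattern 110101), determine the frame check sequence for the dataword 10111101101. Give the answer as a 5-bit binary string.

Append 5 zeros: 1011110110100000. Divide by 110101 (XOR where the leading bit is 1):
  pos 0: 101111 XOR 110101 = 011010
  pos 1: 110100 XOR 110101 = 000001
  pos 6: 111010 XOR 110101 = 001111
  pos 8: 111100 XOR 110101 = 001001
  pos 10: 100100 XOR 110101 = 010001
Remainder (last 5 bits) = 10001. This is the CRC / FCS.

10001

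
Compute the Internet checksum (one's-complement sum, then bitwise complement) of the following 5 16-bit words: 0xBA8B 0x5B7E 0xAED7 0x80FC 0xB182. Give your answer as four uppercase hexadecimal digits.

One's-complement addition (fold any carry out of bit 15 back into bit 0):
  0xBA8B + 0x5B7E = 0x11609 → wrap carry → 0x160A
  0x160A + 0xAED7 = 0x0C4E1
  0xC4E1 + 0x80FC = 0x145DD → wrap carry → 0x45DE
  0x45DE + 0xB182 = 0x0F760
One's-complement sum = 0xF760.
Checksum = ~0xF760 & 0xFFFF = 0x089F.

089F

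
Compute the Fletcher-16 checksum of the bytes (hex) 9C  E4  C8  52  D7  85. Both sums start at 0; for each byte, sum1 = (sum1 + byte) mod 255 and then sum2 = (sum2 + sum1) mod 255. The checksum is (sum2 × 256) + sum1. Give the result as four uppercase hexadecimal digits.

73F9

Running sums (mod 255):
  after byte 0 (9C): sum1=156, sum2=156
  after byte 1 (E4): sum1=129, sum2=30
  after byte 2 (C8): sum1=74, sum2=104
  after byte 3 (52): sum1=156, sum2=5
  after byte 4 (D7): sum1=116, sum2=121
  after byte 5 (85): sum1=249, sum2=115
Checksum = sum2·256 + sum1 = 115·256 + 249 = 29689 = 0x73F9.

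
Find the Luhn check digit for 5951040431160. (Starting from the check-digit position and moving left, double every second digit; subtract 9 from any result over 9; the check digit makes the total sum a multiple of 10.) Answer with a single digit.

Partial digits right→left: 0 6 1 1 3 4 0 4 0 1 5 9 5
Double every second digit counting from the check-digit position (so the 1st, 3rd, 5th, ... of the partial from the right).
  doubled (with −9 where >9): 0 2 6 0 0 1 1 → sum 10
  kept as-is: 6 1 4 4 1 9 → sum 25
Total = 10 + 25 = 35.
Check digit = (10 − (35 mod 10)) mod 10 = 5.

5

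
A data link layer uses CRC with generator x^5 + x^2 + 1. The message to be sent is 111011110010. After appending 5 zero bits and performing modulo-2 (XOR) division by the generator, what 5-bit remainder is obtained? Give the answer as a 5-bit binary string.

Append 5 zeros: 11101111001000000. Divide by 100101 (XOR where the leading bit is 1):
  pos 0: 111011 XOR 100101 = 011110
  pos 1: 111101 XOR 100101 = 011000
  pos 2: 110001 XOR 100101 = 010100
  pos 3: 101000 XOR 100101 = 001101
  pos 5: 110101 XOR 100101 = 010000
  pos 6: 100000 XOR 100101 = 000101
  pos 9: 101000 XOR 100101 = 001101
  pos 11: 110100 XOR 100101 = 010001
Remainder (last 5 bits) = 10001. This is the CRC / FCS.

10001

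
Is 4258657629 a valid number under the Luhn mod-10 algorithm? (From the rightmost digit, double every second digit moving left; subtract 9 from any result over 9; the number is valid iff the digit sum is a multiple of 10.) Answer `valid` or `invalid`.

From the right, keep odd positions and double even positions (subtract 9 from any doubled value over 9):
  doubled (positions 2,4,...): 4 5 3 1 8 → sum 21
  kept (positions 1,3,...): 9 6 5 8 2 → sum 30
Total = 51.
51 mod 10 = 1, so the number is invalid.

invalid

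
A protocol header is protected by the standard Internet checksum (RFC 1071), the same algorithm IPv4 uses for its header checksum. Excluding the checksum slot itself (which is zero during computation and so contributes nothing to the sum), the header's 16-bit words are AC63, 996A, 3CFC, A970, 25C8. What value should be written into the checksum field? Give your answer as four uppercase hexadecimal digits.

ADFC

One's-complement addition (fold any carry out of bit 15 back into bit 0):
  0xAC63 + 0x996A = 0x145CD → wrap carry → 0x45CE
  0x45CE + 0x3CFC = 0x082CA
  0x82CA + 0xA970 = 0x12C3A → wrap carry → 0x2C3B
  0x2C3B + 0x25C8 = 0x05203
One's-complement sum = 0x5203.
Checksum = ~0x5203 & 0xFFFF = 0xADFC.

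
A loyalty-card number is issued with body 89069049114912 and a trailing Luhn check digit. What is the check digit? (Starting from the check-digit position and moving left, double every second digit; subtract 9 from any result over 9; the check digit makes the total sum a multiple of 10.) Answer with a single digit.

Partial digits right→left: 2 1 9 4 1 1 9 4 0 9 6 0 9 8
Double every second digit counting from the check-digit position (so the 1st, 3rd, 5th, ... of the partial from the right).
  doubled (with −9 where >9): 4 9 2 9 0 3 9 → sum 36
  kept as-is: 1 4 1 4 9 0 8 → sum 27
Total = 36 + 27 = 63.
Check digit = (10 − (63 mod 10)) mod 10 = 7.

7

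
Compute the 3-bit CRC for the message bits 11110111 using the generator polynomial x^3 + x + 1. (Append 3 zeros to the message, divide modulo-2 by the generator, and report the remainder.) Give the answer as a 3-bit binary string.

110

Append 3 zeros: 11110111000. Divide by 1011 (XOR where the leading bit is 1):
  pos 0: 1111 XOR 1011 = 0100
  pos 1: 1000 XOR 1011 = 0011
  pos 3: 1111 XOR 1011 = 0100
  pos 4: 1001 XOR 1011 = 0010
  pos 6: 1000 XOR 1011 = 0011
Remainder (last 3 bits) = 110. This is the CRC / FCS.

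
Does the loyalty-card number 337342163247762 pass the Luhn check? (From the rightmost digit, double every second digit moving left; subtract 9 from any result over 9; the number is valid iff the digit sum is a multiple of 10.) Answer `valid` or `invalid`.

invalid

From the right, keep odd positions and double even positions (subtract 9 from any doubled value over 9):
  doubled (positions 2,4,...): 3 5 4 3 4 6 6 → sum 31
  kept (positions 1,3,...): 2 7 4 3 1 4 7 3 → sum 31
Total = 62.
62 mod 10 = 2, so the number is invalid.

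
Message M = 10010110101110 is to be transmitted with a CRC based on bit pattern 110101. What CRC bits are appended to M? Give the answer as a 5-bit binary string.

Append 5 zeros: 1001011010111000000. Divide by 110101 (XOR where the leading bit is 1):
  pos 0: 100101 XOR 110101 = 010000
  pos 1: 100001 XOR 110101 = 010100
  pos 2: 101000 XOR 110101 = 011101
  pos 3: 111011 XOR 110101 = 001110
  pos 5: 111001 XOR 110101 = 001100
  pos 7: 110011 XOR 110101 = 000110
  pos 10: 110000 XOR 110101 = 000101
  pos 13: 101000 XOR 110101 = 011101
Remainder (last 5 bits) = 11101. This is the CRC / FCS.

11101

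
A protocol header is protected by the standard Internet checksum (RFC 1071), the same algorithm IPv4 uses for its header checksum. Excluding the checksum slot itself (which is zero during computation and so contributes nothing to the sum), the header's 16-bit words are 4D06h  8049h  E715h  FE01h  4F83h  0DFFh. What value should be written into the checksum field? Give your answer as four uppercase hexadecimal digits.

One's-complement addition (fold any carry out of bit 15 back into bit 0):
  0x4D06 + 0x8049 = 0x0CD4F
  0xCD4F + 0xE715 = 0x1B464 → wrap carry → 0xB465
  0xB465 + 0xFE01 = 0x1B266 → wrap carry → 0xB267
  0xB267 + 0x4F83 = 0x101EA → wrap carry → 0x01EB
  0x01EB + 0x0DFF = 0x00FEA
One's-complement sum = 0x0FEA.
Checksum = ~0x0FEA & 0xFFFF = 0xF015.

F015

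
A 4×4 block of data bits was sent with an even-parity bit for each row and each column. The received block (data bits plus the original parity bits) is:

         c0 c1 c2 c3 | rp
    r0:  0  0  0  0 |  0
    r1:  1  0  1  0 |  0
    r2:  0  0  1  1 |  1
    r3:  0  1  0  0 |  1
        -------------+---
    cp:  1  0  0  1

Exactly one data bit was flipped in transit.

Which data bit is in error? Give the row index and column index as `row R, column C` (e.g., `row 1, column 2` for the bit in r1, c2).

row 2, column 1

Recompute each row's even parity and compare to rp:
  r0: data parity 0, sent rp 0 → ok
  r1: data parity 0, sent rp 0 → ok
  r2: data parity 0, sent rp 1 → mismatch
  r3: data parity 1, sent rp 1 → ok
Recompute each column's even parity and compare to cp:
  c0: data parity 1, sent cp 1 → ok
  c1: data parity 1, sent cp 0 → mismatch
  c2: data parity 0, sent cp 0 → ok
  c3: data parity 1, sent cp 1 → ok
Exactly one row (r2) and one column (c1) fail → the flipped bit is at their intersection.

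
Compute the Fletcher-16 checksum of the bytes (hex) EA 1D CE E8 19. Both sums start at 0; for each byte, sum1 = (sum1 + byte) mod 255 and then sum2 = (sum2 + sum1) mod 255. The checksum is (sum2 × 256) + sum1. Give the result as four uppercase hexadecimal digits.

62D8

Running sums (mod 255):
  after byte 0 (EA): sum1=234, sum2=234
  after byte 1 (1D): sum1=8, sum2=242
  after byte 2 (CE): sum1=214, sum2=201
  after byte 3 (E8): sum1=191, sum2=137
  after byte 4 (19): sum1=216, sum2=98
Checksum = sum2·256 + sum1 = 98·256 + 216 = 25304 = 0x62D8.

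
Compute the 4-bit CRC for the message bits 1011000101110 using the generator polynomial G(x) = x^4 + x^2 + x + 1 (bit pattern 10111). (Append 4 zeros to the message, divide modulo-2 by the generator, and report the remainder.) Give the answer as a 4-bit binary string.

1110

Append 4 zeros: 10110001011100000. Divide by 10111 (XOR where the leading bit is 1):
  pos 0: 10110 XOR 10111 = 00001
  pos 4: 10010 XOR 10111 = 00101
  pos 6: 10111 XOR 10111 = 00000
  pos 11: 10000 XOR 10111 = 00111
Remainder (last 4 bits) = 1110. This is the CRC / FCS.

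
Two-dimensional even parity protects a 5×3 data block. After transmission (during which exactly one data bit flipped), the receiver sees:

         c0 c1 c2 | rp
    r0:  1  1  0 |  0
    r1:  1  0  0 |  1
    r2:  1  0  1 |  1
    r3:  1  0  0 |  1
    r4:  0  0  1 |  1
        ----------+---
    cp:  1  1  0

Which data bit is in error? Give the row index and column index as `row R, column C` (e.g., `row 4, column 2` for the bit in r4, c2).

Recompute each row's even parity and compare to rp:
  r0: data parity 0, sent rp 0 → ok
  r1: data parity 1, sent rp 1 → ok
  r2: data parity 0, sent rp 1 → mismatch
  r3: data parity 1, sent rp 1 → ok
  r4: data parity 1, sent rp 1 → ok
Recompute each column's even parity and compare to cp:
  c0: data parity 0, sent cp 1 → mismatch
  c1: data parity 1, sent cp 1 → ok
  c2: data parity 0, sent cp 0 → ok
Exactly one row (r2) and one column (c0) fail → the flipped bit is at their intersection.

row 2, column 0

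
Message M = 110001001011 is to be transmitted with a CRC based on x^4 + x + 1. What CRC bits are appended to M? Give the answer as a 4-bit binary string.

Append 4 zeros: 1100010010110000. Divide by 10011 (XOR where the leading bit is 1):
  pos 0: 11000 XOR 10011 = 01011
  pos 1: 10111 XOR 10011 = 00100
  pos 3: 10000 XOR 10011 = 00011
  pos 6: 11101 XOR 10011 = 01110
  pos 7: 11101 XOR 10011 = 01110
  pos 8: 11100 XOR 10011 = 01111
  pos 9: 11110 XOR 10011 = 01101
  pos 10: 11010 XOR 10011 = 01001
  pos 11: 10010 XOR 10011 = 00001
Remainder (last 4 bits) = 0001. This is the CRC / FCS.

0001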